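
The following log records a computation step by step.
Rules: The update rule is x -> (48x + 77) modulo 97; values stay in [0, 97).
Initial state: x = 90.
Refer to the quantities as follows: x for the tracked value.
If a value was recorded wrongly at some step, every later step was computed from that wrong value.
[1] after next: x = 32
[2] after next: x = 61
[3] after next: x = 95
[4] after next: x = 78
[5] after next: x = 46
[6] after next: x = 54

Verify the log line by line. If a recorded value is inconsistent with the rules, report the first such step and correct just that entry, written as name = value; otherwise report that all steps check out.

1. x = (48*90 + 77) mod 97 = 32 (agrees with the log)
2. x = (48*32 + 77) mod 97 = 61 (confirmed correct)
3. x = (48*61 + 77) mod 97 = 95 (confirmed correct)
4. x = (48*95 + 77) mod 97 = 78 (matches)
5. x = (48*78 + 77) mod 97 = 38 (first mismatch against the log)
The earliest wrong entry is at step 5: it should read x = 38.

step 5, x = 38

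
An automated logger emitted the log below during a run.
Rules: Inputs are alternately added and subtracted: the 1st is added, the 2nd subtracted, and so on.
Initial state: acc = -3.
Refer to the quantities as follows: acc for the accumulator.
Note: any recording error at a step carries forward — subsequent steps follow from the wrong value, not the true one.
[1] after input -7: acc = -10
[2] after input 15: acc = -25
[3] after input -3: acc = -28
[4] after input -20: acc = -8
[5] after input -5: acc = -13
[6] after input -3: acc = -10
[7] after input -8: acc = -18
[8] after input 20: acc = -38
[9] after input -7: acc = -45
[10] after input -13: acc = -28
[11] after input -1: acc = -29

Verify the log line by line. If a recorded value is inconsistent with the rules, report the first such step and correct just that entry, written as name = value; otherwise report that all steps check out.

step 10, acc = -32

Step 1: acc = -3 + -7 = -10 — checks out.
Step 2: acc = -10 - 15 = -25 — no discrepancy.
Step 3: acc = -25 + -3 = -28 — matches.
Step 4: acc = -28 - -20 = -8 — verified.
Step 5: acc = -8 + -5 = -13 — in agreement.
Step 6: acc = -13 - -3 = -10 — agrees with the log.
Step 7: acc = -10 + -8 = -18 — agrees with the log.
Step 8: acc = -18 - 20 = -38 — matches.
Step 9: acc = -38 + -7 = -45 — checks out.
Step 10: acc = -45 - -13 = -32 — the entry is off here.
That makes step 10 the first incorrect line — acc = -32 is what it should show.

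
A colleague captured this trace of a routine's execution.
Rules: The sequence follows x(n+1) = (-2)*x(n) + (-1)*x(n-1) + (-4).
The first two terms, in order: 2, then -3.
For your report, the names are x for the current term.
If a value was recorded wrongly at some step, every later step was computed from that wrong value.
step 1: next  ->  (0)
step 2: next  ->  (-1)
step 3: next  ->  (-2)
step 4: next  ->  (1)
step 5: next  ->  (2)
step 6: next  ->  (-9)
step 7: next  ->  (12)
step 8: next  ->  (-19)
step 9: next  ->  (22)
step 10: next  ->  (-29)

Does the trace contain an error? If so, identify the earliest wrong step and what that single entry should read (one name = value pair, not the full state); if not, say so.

1. x = -2*(-3) + (-1)*(2) + (-4) = 0 (agrees with the trace)
2. x = -2*(0) + (-1)*(-3) + (-4) = -1 (no discrepancy)
3. x = -2*(-1) + (-1)*(0) + (-4) = -2 (confirmed correct)
4. x = -2*(-2) + (-1)*(-1) + (-4) = 1 (matches)
5. x = -2*(1) + (-1)*(-2) + (-4) = -4 (a discrepancy with the trace)
The audit stops at step 5: the recorded entry is wrong and should be x = -4.

step 5, x = -4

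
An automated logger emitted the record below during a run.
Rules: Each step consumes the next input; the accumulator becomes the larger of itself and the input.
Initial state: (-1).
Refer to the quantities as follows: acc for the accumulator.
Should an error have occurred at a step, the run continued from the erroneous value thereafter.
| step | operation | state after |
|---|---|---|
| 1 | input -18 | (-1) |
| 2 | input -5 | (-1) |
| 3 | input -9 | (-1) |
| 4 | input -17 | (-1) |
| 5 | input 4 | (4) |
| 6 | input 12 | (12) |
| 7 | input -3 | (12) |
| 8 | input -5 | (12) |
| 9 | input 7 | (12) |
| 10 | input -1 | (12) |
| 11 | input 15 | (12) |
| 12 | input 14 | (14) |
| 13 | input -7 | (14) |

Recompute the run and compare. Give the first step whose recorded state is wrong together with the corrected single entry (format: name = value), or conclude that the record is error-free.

Recomputing the run from the initial state:
step 1: acc = -1
step 2: acc = -1
step 3: acc = -1
step 4: acc = -1
step 5: acc = 4
step 6: acc = 12
step 7: acc = 12
step 8: acc = 12
step 9: acc = 12
step 10: acc = 12
step 11: acc = 15
step 12: acc = 15
step 13: acc = 15
The first disagreement with the record is at step 11, where the value should be acc = 15.

step 11, acc = 15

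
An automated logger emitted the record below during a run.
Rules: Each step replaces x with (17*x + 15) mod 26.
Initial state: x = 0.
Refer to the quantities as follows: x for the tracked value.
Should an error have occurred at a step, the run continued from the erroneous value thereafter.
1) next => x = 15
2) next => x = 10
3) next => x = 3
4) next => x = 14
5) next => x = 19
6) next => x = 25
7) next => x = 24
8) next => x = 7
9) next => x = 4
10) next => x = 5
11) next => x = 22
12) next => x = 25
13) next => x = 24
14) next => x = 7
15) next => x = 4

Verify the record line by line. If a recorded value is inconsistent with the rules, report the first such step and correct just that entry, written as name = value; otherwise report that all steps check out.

step 6, x = 0

Step 1: x = (17*0 + 15) mod 26 = 15 — matches.
Step 2: x = (17*15 + 15) mod 26 = 10 — checks out.
Step 3: x = (17*10 + 15) mod 26 = 3 — no discrepancy.
Step 4: x = (17*3 + 15) mod 26 = 14 — verified.
Step 5: x = (17*14 + 15) mod 26 = 19 — no discrepancy.
Step 6: x = (17*19 + 15) mod 26 = 0 — not what was recorded.
Step 6 is the first one off; corrected, x = 0.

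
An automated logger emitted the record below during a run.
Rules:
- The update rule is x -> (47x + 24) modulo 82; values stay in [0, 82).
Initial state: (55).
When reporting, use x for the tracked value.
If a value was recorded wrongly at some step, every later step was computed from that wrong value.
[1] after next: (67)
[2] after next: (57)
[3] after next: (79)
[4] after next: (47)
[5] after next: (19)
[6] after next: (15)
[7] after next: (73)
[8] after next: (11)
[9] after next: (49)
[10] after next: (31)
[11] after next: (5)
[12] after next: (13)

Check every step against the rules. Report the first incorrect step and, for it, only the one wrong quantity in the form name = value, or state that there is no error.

Recomputing the run from the initial state:
step 1: x = 67
step 2: x = 57
step 3: x = 79
step 4: x = 47
step 5: x = 19
step 6: x = 15
step 7: x = 73
step 8: x = 11
step 9: x = 49
step 10: x = 31
step 11: x = 5
step 12: x = 13
This matches the record at every step.

no error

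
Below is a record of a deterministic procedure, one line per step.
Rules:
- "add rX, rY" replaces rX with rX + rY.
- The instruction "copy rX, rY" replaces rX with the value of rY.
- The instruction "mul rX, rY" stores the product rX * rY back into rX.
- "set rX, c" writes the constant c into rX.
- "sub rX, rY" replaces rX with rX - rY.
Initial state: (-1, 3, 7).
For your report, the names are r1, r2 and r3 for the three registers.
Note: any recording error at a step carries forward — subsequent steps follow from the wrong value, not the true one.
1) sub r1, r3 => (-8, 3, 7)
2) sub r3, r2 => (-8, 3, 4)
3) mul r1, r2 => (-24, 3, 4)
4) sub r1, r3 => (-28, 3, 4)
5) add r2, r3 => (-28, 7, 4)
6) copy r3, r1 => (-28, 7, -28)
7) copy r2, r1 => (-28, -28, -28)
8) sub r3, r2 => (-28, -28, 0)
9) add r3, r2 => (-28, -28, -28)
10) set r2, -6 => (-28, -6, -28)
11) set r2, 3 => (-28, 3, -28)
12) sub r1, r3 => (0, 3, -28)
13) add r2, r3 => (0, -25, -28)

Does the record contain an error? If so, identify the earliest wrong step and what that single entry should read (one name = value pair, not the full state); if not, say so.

no error

Step 1: r1 = -1 - 7 = -8 — verified.
Step 2: r3 = 7 - 3 = 4 — verified.
Step 3: r1 = -8 * 3 = -24 — matches.
Step 4: r1 = -24 - 4 = -28 — verified.
Step 5: r2 = 3 + 4 = 7 — verified.
Step 6: r3 = -28 — matches.
Step 7: r2 = -28 — same as recorded.
Step 8: r3 = -28 - -28 = 0 — in agreement.
Step 9: r3 = 0 + -28 = -28 — confirmed correct.
Step 10: r2 = -6 — same as recorded.
Step 11: r2 = 3 — exactly as logged.
Step 12: r1 = -28 - -28 = 0 — verified.
Step 13: r2 = 3 + -28 = -25 — agrees with the record.
All steps check out; nothing to correct.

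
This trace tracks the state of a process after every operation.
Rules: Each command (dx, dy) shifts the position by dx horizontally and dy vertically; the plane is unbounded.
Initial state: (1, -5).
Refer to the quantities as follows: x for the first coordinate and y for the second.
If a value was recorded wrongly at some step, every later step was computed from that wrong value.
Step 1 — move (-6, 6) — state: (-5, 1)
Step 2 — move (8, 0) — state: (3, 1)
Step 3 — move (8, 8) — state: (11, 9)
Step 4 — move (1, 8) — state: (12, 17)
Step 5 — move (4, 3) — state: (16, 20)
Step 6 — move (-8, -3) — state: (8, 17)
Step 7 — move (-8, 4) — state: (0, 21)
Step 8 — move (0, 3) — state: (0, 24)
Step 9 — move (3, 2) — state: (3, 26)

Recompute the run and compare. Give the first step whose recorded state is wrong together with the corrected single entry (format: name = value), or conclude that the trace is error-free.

no error

1. x = 1 + (-6) = -5, y = -5 + (6) = 1 (exactly as logged)
2. x = -5 + (8) = 3, y = 1 + (0) = 1 (exactly as logged)
3. x = 3 + (8) = 11, y = 1 + (8) = 9 (same as recorded)
4. x = 11 + (1) = 12, y = 9 + (8) = 17 (matches)
5. x = 12 + (4) = 16, y = 17 + (3) = 20 (checks out)
6. x = 16 + (-8) = 8, y = 20 + (-3) = 17 (matches)
7. x = 8 + (-8) = 0, y = 17 + (4) = 21 (consistent with the trace)
8. x = 0 + (0) = 0, y = 21 + (3) = 24 (agrees with the trace)
9. x = 0 + (3) = 3, y = 24 + (2) = 26 (agrees with the trace)
Nothing is out of place; the run is error-free.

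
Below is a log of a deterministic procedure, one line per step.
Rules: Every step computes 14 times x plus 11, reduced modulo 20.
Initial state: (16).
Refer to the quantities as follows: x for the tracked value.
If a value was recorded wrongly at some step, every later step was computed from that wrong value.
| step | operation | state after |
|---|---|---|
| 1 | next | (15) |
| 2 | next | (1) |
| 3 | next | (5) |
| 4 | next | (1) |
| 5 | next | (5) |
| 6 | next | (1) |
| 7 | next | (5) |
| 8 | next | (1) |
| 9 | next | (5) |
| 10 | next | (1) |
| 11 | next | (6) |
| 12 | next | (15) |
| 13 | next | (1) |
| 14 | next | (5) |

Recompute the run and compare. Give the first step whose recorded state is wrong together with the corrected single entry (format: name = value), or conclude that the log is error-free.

Step 1: x = (14*16 + 11) mod 20 = 15 — checks out.
Step 2: x = (14*15 + 11) mod 20 = 1 — in agreement.
Step 3: x = (14*1 + 11) mod 20 = 5 — agrees with the log.
Step 4: x = (14*5 + 11) mod 20 = 1 — verified.
Step 5: x = (14*1 + 11) mod 20 = 5 — confirmed correct.
Step 6: x = (14*5 + 11) mod 20 = 1 — exactly as logged.
Step 7: x = (14*1 + 11) mod 20 = 5 — no discrepancy.
Step 8: x = (14*5 + 11) mod 20 = 1 — checks out.
Step 9: x = (14*1 + 11) mod 20 = 5 — consistent with the log.
Step 10: x = (14*5 + 11) mod 20 = 1 — exactly as logged.
Step 11: x = (14*1 + 11) mod 20 = 5 — a discrepancy with the log.
First deviation found at step 11; the corrected entry is x = 5.

step 11, x = 5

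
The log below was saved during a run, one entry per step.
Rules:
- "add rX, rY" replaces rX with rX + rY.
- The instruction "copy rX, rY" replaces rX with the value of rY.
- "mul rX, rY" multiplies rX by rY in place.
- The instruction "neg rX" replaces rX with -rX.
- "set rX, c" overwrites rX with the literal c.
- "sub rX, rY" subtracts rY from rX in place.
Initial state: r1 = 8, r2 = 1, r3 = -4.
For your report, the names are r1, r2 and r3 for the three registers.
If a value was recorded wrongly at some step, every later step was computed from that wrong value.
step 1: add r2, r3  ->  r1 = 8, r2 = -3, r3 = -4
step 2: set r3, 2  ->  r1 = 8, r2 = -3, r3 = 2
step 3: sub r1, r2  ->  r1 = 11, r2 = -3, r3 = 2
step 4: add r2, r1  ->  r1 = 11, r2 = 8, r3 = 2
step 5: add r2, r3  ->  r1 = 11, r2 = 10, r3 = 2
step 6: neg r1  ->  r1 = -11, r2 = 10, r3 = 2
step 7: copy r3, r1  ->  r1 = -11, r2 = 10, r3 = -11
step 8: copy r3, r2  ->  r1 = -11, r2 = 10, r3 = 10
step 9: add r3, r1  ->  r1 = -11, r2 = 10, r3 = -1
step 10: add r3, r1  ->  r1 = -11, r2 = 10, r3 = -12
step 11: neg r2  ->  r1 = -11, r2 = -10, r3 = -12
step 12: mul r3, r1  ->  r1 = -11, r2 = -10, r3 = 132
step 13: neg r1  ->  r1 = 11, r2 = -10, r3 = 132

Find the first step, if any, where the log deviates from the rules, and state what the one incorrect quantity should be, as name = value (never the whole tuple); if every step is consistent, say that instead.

no error

1. r2 = 1 + -4 = -3 (agrees with the log)
2. r3 = 2 (checks out)
3. r1 = 8 - -3 = 11 (verified)
4. r2 = -3 + 11 = 8 (same as recorded)
5. r2 = 8 + 2 = 10 (same as recorded)
6. r1 = -(11) = -11 (in agreement)
7. r3 = -11 (no discrepancy)
8. r3 = 10 (checks out)
9. r3 = 10 + -11 = -1 (same as recorded)
10. r3 = -1 + -11 = -12 (verified)
11. r2 = -(10) = -10 (verified)
12. r3 = -12 * -11 = 132 (confirmed correct)
13. r1 = -(-11) = 11 (matches)
Nothing is out of place; the run is error-free.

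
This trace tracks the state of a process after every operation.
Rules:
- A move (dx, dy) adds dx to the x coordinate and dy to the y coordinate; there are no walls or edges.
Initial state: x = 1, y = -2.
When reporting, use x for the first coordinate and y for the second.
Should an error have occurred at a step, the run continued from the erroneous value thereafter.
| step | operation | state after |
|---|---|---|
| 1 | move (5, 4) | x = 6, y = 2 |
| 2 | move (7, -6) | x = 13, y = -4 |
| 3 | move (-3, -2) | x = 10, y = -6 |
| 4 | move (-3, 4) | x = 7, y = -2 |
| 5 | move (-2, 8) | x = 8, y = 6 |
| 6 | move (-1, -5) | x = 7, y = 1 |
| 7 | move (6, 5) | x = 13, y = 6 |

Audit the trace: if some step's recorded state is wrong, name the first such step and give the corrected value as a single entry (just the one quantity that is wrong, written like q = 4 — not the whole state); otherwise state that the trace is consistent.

step 5, x = 5

step 1: x = 1 + (5) = 6, y = -2 + (4) = 2 -> same as recorded
step 2: x = 6 + (7) = 13, y = 2 + (-6) = -4 -> consistent with the trace
step 3: x = 13 + (-3) = 10, y = -4 + (-2) = -6 -> in agreement
step 4: x = 10 + (-3) = 7, y = -6 + (4) = -2 -> confirmed correct
step 5: x = 7 + (-2) = 5, y = -2 + (8) = 6 -> the trace disagrees here
So the first discrepancy is step 5, where the right value is x = 5.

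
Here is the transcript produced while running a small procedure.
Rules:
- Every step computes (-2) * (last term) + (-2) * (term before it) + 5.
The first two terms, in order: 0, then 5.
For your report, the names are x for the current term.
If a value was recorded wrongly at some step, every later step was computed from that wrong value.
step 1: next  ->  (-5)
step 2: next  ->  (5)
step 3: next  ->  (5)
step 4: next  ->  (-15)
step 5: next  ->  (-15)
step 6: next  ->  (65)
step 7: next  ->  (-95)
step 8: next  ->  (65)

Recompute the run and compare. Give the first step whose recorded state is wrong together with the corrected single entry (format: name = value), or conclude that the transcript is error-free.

step 5, x = 25

Recomputing the run from the initial state:
step 1: x = -5
step 2: x = 5
step 3: x = 5
step 4: x = -15
step 5: x = 25
step 6: x = -15
step 7: x = -15
step 8: x = 65
The first disagreement with the transcript is at step 5, where the value should be x = 25.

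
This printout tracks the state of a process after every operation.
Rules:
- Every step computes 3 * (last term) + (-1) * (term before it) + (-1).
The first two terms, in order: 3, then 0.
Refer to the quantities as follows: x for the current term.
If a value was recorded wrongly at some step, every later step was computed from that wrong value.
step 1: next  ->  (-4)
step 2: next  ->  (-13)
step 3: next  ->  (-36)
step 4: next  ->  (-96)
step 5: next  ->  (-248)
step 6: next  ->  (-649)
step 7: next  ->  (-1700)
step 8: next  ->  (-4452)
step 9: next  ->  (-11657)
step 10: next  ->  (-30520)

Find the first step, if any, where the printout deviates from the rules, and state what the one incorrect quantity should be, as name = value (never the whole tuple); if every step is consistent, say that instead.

step 5, x = -253

1. x = 3*(0) + (-1)*(3) + (-1) = -4 (confirmed correct)
2. x = 3*(-4) + (-1)*(0) + (-1) = -13 (checks out)
3. x = 3*(-13) + (-1)*(-4) + (-1) = -36 (agrees with the printout)
4. x = 3*(-36) + (-1)*(-13) + (-1) = -96 (matches)
5. x = 3*(-96) + (-1)*(-36) + (-1) = -253 (this is not what the printout shows)
So the first discrepancy is step 5, where the right value is x = -253.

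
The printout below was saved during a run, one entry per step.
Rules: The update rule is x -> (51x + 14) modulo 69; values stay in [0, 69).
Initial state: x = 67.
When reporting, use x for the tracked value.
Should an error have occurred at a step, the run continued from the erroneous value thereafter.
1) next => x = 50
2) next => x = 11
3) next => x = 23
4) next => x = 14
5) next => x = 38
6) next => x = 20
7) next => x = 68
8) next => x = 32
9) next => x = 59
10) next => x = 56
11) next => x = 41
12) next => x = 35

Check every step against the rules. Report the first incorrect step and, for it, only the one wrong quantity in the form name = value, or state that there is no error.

no error

Recomputing the run from the initial state:
step 1: x = 50
step 2: x = 11
step 3: x = 23
step 4: x = 14
step 5: x = 38
step 6: x = 20
step 7: x = 68
step 8: x = 32
step 9: x = 59
step 10: x = 56
step 11: x = 41
step 12: x = 35
This matches the printout at every step.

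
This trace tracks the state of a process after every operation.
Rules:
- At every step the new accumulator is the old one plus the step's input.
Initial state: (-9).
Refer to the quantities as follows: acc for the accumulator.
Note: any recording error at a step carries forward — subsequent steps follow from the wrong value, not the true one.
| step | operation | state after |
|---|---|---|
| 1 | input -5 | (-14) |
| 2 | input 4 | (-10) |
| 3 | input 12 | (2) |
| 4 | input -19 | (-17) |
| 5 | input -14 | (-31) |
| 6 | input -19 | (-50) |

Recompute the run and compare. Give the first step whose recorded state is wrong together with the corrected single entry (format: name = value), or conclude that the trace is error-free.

no error

Recomputing the run from the initial state:
step 1: acc = -14
step 2: acc = -10
step 3: acc = 2
step 4: acc = -17
step 5: acc = -31
step 6: acc = -50
This matches the trace at every step.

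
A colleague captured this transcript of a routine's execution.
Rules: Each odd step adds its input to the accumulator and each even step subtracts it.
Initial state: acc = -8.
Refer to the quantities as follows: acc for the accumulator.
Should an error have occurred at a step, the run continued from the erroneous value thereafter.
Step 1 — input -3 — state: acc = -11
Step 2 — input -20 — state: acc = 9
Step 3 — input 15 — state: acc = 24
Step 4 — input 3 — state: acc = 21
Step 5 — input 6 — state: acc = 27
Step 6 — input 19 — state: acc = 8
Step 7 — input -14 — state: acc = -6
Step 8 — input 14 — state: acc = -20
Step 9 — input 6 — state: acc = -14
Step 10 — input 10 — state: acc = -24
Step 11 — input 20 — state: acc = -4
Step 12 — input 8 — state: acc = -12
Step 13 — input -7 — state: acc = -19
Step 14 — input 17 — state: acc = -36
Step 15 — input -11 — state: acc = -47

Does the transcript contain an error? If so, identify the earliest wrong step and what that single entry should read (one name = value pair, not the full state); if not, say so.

1. acc = -8 + -3 = -11 (verified)
2. acc = -11 - -20 = 9 (agrees with the transcript)
3. acc = 9 + 15 = 24 (confirmed correct)
4. acc = 24 - 3 = 21 (verified)
5. acc = 21 + 6 = 27 (agrees with the transcript)
6. acc = 27 - 19 = 8 (agrees with the transcript)
7. acc = 8 + -14 = -6 (consistent with the transcript)
8. acc = -6 - 14 = -20 (matches)
9. acc = -20 + 6 = -14 (confirmed correct)
10. acc = -14 - 10 = -24 (exactly as logged)
11. acc = -24 + 20 = -4 (confirmed correct)
12. acc = -4 - 8 = -12 (consistent with the transcript)
13. acc = -12 + -7 = -19 (confirmed correct)
14. acc = -19 - 17 = -36 (checks out)
15. acc = -36 + -11 = -47 (no discrepancy)
All entries verified; no error found.

no error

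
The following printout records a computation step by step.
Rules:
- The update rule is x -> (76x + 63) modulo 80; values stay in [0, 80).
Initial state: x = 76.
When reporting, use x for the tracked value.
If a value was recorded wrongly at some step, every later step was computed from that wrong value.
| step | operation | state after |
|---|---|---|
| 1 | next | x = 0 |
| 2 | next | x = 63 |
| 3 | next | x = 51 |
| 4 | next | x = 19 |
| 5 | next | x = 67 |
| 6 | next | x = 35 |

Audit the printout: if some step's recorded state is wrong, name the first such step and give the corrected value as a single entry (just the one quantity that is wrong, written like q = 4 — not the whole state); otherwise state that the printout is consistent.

Recomputing the run from the initial state:
step 1: x = 79
step 2: x = 67
step 3: x = 35
step 4: x = 3
step 5: x = 51
step 6: x = 19
The first disagreement with the printout is at step 1, where the value should be x = 79.

step 1, x = 79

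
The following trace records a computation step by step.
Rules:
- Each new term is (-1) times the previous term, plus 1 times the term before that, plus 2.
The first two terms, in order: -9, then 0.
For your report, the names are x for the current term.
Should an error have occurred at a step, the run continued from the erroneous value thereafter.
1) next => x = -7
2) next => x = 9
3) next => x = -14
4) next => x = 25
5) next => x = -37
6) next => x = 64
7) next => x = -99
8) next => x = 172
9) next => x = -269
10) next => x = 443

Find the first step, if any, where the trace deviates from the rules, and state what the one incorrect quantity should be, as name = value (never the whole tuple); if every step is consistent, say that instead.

1. x = -1*(0) + (1)*(-9) + (2) = -7 (checks out)
2. x = -1*(-7) + (1)*(0) + (2) = 9 (agrees with the trace)
3. x = -1*(9) + (1)*(-7) + (2) = -14 (consistent with the trace)
4. x = -1*(-14) + (1)*(9) + (2) = 25 (agrees with the trace)
5. x = -1*(25) + (1)*(-14) + (2) = -37 (same as recorded)
6. x = -1*(-37) + (1)*(25) + (2) = 64 (checks out)
7. x = -1*(64) + (1)*(-37) + (2) = -99 (agrees with the trace)
8. x = -1*(-99) + (1)*(64) + (2) = 165 (the trace has a different value)
First deviation found at step 8; the corrected entry is x = 165.

step 8, x = 165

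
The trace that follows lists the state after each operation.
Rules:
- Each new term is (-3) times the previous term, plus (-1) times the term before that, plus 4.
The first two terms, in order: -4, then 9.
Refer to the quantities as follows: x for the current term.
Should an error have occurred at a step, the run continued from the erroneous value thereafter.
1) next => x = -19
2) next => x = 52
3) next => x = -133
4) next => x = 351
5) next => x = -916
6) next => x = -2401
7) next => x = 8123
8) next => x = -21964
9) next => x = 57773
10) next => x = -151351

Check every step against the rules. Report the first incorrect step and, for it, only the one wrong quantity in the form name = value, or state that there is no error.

step 6, x = 2401

Step 1: x = -3*(9) + (-1)*(-4) + (4) = -19 — matches.
Step 2: x = -3*(-19) + (-1)*(9) + (4) = 52 — same as recorded.
Step 3: x = -3*(52) + (-1)*(-19) + (4) = -133 — no discrepancy.
Step 4: x = -3*(-133) + (-1)*(52) + (4) = 351 — matches.
Step 5: x = -3*(351) + (-1)*(-133) + (4) = -916 — checks out.
Step 6: x = -3*(-916) + (-1)*(351) + (4) = 2401 — the recorded entry deviates here.
Step 6 is the first one off; corrected, x = 2401.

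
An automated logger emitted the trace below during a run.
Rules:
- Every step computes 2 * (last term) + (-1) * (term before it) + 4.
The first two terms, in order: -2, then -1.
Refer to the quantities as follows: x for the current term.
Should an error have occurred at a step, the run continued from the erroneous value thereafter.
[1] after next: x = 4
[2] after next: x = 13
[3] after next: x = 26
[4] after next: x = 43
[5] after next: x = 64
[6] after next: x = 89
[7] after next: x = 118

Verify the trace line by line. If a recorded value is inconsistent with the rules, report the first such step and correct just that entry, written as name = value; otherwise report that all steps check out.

no error

Recomputing the run from the initial state:
step 1: x = 4
step 2: x = 13
step 3: x = 26
step 4: x = 43
step 5: x = 64
step 6: x = 89
step 7: x = 118
This matches the trace at every step.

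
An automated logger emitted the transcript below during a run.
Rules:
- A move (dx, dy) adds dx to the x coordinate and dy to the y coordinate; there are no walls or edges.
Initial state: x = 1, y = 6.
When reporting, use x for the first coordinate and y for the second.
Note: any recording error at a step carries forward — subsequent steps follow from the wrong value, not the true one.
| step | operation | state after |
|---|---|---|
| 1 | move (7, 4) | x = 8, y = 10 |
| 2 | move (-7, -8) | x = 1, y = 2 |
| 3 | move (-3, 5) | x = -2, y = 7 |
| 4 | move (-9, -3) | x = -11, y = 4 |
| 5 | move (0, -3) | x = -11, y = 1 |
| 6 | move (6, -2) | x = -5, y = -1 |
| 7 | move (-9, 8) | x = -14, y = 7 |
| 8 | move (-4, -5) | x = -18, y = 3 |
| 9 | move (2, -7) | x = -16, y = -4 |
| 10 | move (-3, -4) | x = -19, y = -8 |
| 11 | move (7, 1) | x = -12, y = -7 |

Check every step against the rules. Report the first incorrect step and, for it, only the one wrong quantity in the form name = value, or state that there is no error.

step 1: x = 1 + (7) = 8, y = 6 + (4) = 10 -> verified
step 2: x = 8 + (-7) = 1, y = 10 + (-8) = 2 -> agrees with the transcript
step 3: x = 1 + (-3) = -2, y = 2 + (5) = 7 -> no discrepancy
step 4: x = -2 + (-9) = -11, y = 7 + (-3) = 4 -> agrees with the transcript
step 5: x = -11 + (0) = -11, y = 4 + (-3) = 1 -> agrees with the transcript
step 6: x = -11 + (6) = -5, y = 1 + (-2) = -1 -> exactly as logged
step 7: x = -5 + (-9) = -14, y = -1 + (8) = 7 -> no discrepancy
step 8: x = -14 + (-4) = -18, y = 7 + (-5) = 2 -> the transcript disagrees here
First deviation found at step 8; the corrected entry is y = 2.

step 8, y = 2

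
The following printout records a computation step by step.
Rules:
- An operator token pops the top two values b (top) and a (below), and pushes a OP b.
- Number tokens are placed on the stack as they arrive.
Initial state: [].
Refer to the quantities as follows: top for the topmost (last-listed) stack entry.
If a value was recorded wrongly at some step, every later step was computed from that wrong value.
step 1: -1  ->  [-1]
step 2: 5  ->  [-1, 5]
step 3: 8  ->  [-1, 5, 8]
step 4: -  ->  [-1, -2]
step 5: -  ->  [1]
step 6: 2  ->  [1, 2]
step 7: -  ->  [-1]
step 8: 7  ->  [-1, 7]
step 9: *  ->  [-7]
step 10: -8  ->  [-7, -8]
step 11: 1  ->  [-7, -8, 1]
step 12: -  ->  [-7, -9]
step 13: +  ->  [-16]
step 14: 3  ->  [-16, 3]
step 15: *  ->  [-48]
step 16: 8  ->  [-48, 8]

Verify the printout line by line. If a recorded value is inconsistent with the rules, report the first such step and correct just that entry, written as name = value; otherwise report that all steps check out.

Recomputing the run from the initial state:
step 1: [-1]
step 2: [-1, 5]
step 3: [-1, 5, 8]
step 4: [-1, -3]
step 5: [2]
step 6: [2, 2]
step 7: [0]
step 8: [0, 7]
step 9: [0]
step 10: [0, -8]
step 11: [0, -8, 1]
step 12: [0, -9]
step 13: [-9]
step 14: [-9, 3]
step 15: [-27]
step 16: [-27, 8]
The first disagreement with the printout is at step 4, where the value should be top = -3.

step 4, top = -3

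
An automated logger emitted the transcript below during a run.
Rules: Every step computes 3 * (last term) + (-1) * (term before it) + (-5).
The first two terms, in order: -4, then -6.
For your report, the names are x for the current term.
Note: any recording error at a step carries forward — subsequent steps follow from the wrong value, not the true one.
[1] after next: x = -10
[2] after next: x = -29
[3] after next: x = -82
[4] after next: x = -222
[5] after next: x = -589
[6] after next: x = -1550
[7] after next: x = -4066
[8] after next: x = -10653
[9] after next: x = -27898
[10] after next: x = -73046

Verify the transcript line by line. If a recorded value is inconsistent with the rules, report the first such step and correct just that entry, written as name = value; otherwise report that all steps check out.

1. x = 3*(-6) + (-1)*(-4) + (-5) = -19 (the transcript disagrees here)
The audit stops at step 1: the recorded entry is wrong and should be x = -19.

step 1, x = -19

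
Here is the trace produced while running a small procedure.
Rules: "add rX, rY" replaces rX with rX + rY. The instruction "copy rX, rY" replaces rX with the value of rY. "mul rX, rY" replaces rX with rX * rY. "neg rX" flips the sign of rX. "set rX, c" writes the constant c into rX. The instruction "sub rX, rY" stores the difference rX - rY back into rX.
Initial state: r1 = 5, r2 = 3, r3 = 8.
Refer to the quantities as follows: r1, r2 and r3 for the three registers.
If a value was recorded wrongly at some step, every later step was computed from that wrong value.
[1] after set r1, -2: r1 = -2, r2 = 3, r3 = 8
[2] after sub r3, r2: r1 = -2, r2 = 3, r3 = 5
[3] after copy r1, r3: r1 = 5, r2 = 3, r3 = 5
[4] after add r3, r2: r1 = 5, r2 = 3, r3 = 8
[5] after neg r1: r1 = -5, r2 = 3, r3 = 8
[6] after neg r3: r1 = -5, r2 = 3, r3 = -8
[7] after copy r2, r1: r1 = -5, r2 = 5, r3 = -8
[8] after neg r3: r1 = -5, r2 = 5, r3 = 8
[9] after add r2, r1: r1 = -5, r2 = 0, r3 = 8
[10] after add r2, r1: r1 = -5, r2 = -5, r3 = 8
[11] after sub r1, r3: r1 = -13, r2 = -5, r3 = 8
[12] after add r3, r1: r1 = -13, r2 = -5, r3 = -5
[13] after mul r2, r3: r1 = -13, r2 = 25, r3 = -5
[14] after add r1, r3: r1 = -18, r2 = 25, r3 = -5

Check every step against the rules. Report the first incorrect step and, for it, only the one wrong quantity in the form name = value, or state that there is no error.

Recomputing the run from the initial state:
step 1: r1 = -2, r2 = 3, r3 = 8
step 2: r1 = -2, r2 = 3, r3 = 5
step 3: r1 = 5, r2 = 3, r3 = 5
step 4: r1 = 5, r2 = 3, r3 = 8
step 5: r1 = -5, r2 = 3, r3 = 8
step 6: r1 = -5, r2 = 3, r3 = -8
step 7: r1 = -5, r2 = -5, r3 = -8
step 8: r1 = -5, r2 = -5, r3 = 8
step 9: r1 = -5, r2 = -10, r3 = 8
step 10: r1 = -5, r2 = -15, r3 = 8
step 11: r1 = -13, r2 = -15, r3 = 8
step 12: r1 = -13, r2 = -15, r3 = -5
step 13: r1 = -13, r2 = 75, r3 = -5
step 14: r1 = -18, r2 = 75, r3 = -5
The first disagreement with the trace is at step 7, where the value should be r2 = -5.

step 7, r2 = -5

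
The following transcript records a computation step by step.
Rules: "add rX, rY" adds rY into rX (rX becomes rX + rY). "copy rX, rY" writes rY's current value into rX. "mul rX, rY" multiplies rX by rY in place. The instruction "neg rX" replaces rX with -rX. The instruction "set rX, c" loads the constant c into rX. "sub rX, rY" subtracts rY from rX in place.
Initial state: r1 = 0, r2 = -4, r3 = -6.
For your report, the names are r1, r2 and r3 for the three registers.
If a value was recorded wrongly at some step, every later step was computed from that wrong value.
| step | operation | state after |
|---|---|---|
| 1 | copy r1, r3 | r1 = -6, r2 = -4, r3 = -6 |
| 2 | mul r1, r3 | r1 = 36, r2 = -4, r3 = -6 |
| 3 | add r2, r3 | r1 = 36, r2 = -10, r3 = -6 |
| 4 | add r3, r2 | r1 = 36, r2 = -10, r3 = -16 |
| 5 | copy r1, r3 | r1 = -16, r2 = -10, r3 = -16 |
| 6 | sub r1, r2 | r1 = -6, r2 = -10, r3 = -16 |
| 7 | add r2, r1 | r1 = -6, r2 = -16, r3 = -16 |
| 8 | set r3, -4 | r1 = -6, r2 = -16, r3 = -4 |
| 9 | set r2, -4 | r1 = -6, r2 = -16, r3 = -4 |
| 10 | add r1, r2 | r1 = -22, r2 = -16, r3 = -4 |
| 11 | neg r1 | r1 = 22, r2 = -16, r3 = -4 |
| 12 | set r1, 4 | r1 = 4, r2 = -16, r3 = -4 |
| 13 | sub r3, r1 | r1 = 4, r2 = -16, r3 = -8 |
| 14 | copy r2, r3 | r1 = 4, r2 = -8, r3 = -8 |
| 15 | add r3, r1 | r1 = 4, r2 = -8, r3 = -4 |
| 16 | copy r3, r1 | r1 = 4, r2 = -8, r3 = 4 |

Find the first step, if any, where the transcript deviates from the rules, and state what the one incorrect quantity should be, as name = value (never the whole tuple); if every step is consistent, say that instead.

step 9, r2 = -4

step 1: r1 = -6 -> no discrepancy
step 2: r1 = -6 * -6 = 36 -> exactly as logged
step 3: r2 = -4 + -6 = -10 -> exactly as logged
step 4: r3 = -6 + -10 = -16 -> checks out
step 5: r1 = -16 -> same as recorded
step 6: r1 = -16 - -10 = -6 -> matches
step 7: r2 = -10 + -6 = -16 -> in agreement
step 8: r3 = -4 -> consistent with the transcript
step 9: r2 = -4 -> not what was recorded
Step 9 is the first one off; corrected, r2 = -4.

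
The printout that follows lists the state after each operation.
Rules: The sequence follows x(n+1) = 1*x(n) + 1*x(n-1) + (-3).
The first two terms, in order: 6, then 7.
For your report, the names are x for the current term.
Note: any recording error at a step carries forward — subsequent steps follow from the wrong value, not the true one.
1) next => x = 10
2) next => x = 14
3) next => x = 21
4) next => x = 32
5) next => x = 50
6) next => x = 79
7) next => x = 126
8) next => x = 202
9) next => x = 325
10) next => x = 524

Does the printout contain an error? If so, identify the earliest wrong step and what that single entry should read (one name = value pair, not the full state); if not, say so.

no error

Step 1: x = 1*(7) + (1)*(6) + (-3) = 10 — agrees with the printout.
Step 2: x = 1*(10) + (1)*(7) + (-3) = 14 — confirmed correct.
Step 3: x = 1*(14) + (1)*(10) + (-3) = 21 — confirmed correct.
Step 4: x = 1*(21) + (1)*(14) + (-3) = 32 — matches.
Step 5: x = 1*(32) + (1)*(21) + (-3) = 50 — consistent with the printout.
Step 6: x = 1*(50) + (1)*(32) + (-3) = 79 — no discrepancy.
Step 7: x = 1*(79) + (1)*(50) + (-3) = 126 — same as recorded.
Step 8: x = 1*(126) + (1)*(79) + (-3) = 202 — matches.
Step 9: x = 1*(202) + (1)*(126) + (-3) = 325 — in agreement.
Step 10: x = 1*(325) + (1)*(202) + (-3) = 524 — exactly as logged.
Each recorded entry agrees with the recomputation.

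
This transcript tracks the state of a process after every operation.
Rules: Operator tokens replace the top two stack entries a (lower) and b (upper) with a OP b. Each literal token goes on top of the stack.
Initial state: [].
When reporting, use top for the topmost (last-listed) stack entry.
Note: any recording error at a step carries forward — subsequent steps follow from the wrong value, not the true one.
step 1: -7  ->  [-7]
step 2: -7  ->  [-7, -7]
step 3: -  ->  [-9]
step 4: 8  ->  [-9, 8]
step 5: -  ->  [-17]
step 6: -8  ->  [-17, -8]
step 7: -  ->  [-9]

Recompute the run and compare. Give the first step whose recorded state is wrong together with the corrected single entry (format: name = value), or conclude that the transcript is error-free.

step 1: push -7: top = -7 -> checks out
step 2: push -7: top = -7 -> agrees with the transcript
step 3: -7 - -7 = 0 -> the recorded entry deviates here
That makes step 3 the first incorrect line — top = 0 is what it should show.

step 3, top = 0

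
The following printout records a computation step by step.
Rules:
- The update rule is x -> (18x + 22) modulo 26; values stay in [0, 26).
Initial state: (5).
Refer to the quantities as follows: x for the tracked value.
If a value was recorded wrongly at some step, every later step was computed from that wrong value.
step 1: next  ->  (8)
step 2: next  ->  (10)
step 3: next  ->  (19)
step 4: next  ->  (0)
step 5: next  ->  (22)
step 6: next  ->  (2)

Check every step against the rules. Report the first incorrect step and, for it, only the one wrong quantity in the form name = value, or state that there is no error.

Recomputing the run from the initial state:
step 1: x = 8
step 2: x = 10
step 3: x = 20
step 4: x = 18
step 5: x = 8
step 6: x = 10
The first disagreement with the printout is at step 3, where the value should be x = 20.

step 3, x = 20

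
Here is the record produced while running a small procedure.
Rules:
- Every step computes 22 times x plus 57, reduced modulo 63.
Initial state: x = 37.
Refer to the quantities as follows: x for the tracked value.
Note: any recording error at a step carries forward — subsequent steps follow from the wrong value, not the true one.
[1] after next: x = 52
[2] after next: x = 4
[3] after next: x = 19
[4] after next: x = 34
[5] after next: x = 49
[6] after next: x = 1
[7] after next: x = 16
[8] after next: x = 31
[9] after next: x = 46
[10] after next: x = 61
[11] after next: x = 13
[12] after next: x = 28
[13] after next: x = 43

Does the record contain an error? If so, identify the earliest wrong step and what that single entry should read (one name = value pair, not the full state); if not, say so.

Step 1: x = (22*37 + 57) mod 63 = 52 — agrees with the record.
Step 2: x = (22*52 + 57) mod 63 = 4 — matches.
Step 3: x = (22*4 + 57) mod 63 = 19 — in agreement.
Step 4: x = (22*19 + 57) mod 63 = 34 — exactly as logged.
Step 5: x = (22*34 + 57) mod 63 = 49 — in agreement.
Step 6: x = (22*49 + 57) mod 63 = 1 — confirmed correct.
Step 7: x = (22*1 + 57) mod 63 = 16 — verified.
Step 8: x = (22*16 + 57) mod 63 = 31 — matches.
Step 9: x = (22*31 + 57) mod 63 = 46 — exactly as logged.
Step 10: x = (22*46 + 57) mod 63 = 61 — no discrepancy.
Step 11: x = (22*61 + 57) mod 63 = 13 — no discrepancy.
Step 12: x = (22*13 + 57) mod 63 = 28 — agrees with the record.
Step 13: x = (22*28 + 57) mod 63 = 43 — no discrepancy.
Each recorded entry agrees with the recomputation.

no error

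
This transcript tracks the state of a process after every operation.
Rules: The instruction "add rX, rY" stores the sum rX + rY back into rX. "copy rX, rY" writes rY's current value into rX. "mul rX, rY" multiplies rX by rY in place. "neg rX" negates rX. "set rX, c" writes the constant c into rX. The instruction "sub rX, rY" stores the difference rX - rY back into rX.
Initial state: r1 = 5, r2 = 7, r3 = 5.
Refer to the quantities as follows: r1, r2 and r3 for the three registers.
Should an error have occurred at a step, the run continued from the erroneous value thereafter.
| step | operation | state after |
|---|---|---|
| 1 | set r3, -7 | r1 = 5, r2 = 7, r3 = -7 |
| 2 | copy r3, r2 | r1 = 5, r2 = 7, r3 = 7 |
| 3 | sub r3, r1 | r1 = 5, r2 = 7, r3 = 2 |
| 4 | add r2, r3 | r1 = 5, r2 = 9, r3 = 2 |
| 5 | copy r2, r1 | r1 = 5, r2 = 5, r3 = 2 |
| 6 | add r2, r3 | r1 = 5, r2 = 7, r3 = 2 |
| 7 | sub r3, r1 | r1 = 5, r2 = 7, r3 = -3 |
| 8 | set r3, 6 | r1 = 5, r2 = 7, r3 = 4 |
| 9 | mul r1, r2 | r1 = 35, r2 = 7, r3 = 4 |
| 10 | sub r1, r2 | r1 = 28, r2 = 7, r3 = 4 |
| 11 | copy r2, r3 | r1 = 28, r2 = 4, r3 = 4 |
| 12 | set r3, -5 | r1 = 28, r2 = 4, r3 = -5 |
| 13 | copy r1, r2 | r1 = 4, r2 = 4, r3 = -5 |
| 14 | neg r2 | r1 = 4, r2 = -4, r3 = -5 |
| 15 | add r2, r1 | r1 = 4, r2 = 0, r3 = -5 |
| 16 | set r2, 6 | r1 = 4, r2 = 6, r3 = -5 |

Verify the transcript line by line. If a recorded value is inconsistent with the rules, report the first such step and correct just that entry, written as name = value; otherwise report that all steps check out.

Step 1: r3 = -7 — verified.
Step 2: r3 = 7 — checks out.
Step 3: r3 = 7 - 5 = 2 — confirmed correct.
Step 4: r2 = 7 + 2 = 9 — matches.
Step 5: r2 = 5 — in agreement.
Step 6: r2 = 5 + 2 = 7 — confirmed correct.
Step 7: r3 = 2 - 5 = -3 — no discrepancy.
Step 8: r3 = 6 — not what was recorded.
First incorrect step: 8; the correct value is r3 = 6.

step 8, r3 = 6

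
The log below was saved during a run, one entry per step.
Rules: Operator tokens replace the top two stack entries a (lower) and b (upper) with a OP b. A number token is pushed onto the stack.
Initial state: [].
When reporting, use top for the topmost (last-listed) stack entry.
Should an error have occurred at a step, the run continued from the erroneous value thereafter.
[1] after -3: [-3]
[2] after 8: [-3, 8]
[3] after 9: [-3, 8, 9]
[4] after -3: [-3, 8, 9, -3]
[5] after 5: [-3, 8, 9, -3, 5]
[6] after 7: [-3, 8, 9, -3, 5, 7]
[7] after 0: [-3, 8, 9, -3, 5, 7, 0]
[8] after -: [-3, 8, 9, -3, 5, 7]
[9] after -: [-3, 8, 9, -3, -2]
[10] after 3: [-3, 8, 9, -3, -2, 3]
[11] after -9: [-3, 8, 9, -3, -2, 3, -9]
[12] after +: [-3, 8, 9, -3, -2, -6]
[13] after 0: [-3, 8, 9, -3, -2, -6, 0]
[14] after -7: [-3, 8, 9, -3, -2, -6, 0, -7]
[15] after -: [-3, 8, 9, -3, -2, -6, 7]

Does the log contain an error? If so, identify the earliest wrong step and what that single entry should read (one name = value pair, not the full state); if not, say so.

step 1: push -3: top = -3 -> agrees with the log
step 2: push 8: top = 8 -> verified
step 3: push 9: top = 9 -> checks out
step 4: push -3: top = -3 -> in agreement
step 5: push 5: top = 5 -> same as recorded
step 6: push 7: top = 7 -> checks out
step 7: push 0: top = 0 -> agrees with the log
step 8: 7 - 0 = 7 -> consistent with the log
step 9: 5 - 7 = -2 -> exactly as logged
step 10: push 3: top = 3 -> checks out
step 11: push -9: top = -9 -> matches
step 12: 3 + -9 = -6 -> no discrepancy
step 13: push 0: top = 0 -> agrees with the log
step 14: push -7: top = -7 -> matches
step 15: 0 - -7 = 7 -> agrees with the log
Every step is consistent.

no error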